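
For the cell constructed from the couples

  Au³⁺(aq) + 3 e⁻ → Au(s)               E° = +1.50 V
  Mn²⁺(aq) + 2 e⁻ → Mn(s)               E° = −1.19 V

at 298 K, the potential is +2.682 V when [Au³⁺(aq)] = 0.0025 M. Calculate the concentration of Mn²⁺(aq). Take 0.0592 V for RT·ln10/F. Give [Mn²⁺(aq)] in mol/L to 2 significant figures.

0.034 M

The Au³⁺/Au couple has the larger reduction potential, so it is the cathode: E°cell = +1.50 − (−1.19) = +2.69 V and n = 6.
Since E = E° − (0.0592/n)·log Q, log Q = n(E° − E)/0.0592 = 0.811.
Balancing electrons gives 2 Au³⁺(aq) + 3 Mn(s) → 2 Au(s) + 3 Mn²⁺(aq); thus Q = [Mn²⁺(aq)]^3 / [Au³⁺(aq)]^2.
Substituting the known concentrations and solving, log [Mn²⁺(aq)] = −1.464 and [Mn²⁺(aq)] = 0.034 M.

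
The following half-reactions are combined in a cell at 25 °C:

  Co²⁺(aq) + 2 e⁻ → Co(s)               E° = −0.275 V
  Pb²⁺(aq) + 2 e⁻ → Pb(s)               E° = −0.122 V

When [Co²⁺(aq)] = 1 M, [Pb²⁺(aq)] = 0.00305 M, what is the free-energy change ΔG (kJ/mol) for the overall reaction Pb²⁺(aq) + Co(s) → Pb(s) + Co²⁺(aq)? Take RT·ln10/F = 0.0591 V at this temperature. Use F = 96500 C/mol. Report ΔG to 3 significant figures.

−15.2 kJ/mol

E°cell = −0.122 − (−0.275) = +0.153 V; the balanced reaction transfers n = 2 electrons.
The reaction quotient is [Co²⁺(aq)] / [Pb²⁺(aq)] = 328; by Nernst, E = +0.153 − (0.0591/2)(2.516) = +0.0787 V.
Finally ΔG = −nFE = −(2)(96500 C/mol)(+0.0787 V) = −15.2 kJ/mol.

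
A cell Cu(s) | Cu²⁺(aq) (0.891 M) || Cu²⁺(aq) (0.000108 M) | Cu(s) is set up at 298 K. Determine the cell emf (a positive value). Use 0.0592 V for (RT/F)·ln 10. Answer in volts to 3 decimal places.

0.116 V

For a concentration cell E°cell = 0, since both electrodes use the same couple.
The compartment with the higher Cu²⁺(aq) concentration (0.891 M) acts as the cathode; ions are reduced there and produced at the dilute (0.000108 M) anode.
With n = 2, Ecell = −(0.0592/2)·log([dilute]/[conc]) = −(0.0592/2)·log(0.000108/0.891) = +0.116 V.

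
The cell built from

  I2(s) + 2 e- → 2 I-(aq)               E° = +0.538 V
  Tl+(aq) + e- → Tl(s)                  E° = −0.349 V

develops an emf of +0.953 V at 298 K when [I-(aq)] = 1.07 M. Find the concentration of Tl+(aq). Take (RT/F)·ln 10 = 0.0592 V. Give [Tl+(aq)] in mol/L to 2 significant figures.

With I₂/I⁻ at the cathode and Tl⁺/Tl at the anode, E°cell = +0.538 − (−0.349) = +0.887 V (n = 2).
Since E = E° − (0.0592/n)·log Q, log Q = n(E° − E)/0.0592 = −2.230.
For I2(s) + 2 Tl(s) → 2 I-(aq) + 2 Tl+(aq), the reaction quotient is Q = [I-(aq)]^2·[Tl+(aq)]^2.
Substituting the known concentrations and solving, log [Tl+(aq)] = −1.144 and [Tl+(aq)] = 0.072 M.

0.072 M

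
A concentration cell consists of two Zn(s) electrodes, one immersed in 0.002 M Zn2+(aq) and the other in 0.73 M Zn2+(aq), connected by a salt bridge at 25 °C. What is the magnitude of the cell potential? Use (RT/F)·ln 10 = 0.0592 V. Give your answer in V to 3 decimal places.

0.076 V

For a concentration cell E°cell = 0, since both electrodes use the same couple.
The compartment with the higher Zn2+(aq) concentration (0.73 M) acts as the cathode; ions are reduced there and produced at the dilute (0.002 M) anode.
With n = 2, Ecell = −(0.0592/2)·log([dilute]/[conc]) = −(0.0592/2)·log(0.002/0.73) = +0.076 V.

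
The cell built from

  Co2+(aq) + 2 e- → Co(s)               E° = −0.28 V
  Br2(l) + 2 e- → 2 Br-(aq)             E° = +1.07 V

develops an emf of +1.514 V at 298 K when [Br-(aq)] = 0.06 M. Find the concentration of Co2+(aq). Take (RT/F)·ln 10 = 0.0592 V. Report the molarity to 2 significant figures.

0.00080 M

With Br₂/Br⁻ at the cathode and Co²⁺/Co at the anode, E°cell = +1.07 − (−0.28) = +1.35 V (n = 2).
Rearranging E = E° − (0.0592/n)·log Q gives log Q = 2(+1.35 − (+1.514))/0.0592 = −5.541.
The balanced reaction is Br2(l) + Co(s) → 2 Br-(aq) + Co2+(aq), so Q = [Br-(aq)]^2·[Co2+(aq)].
Solving for the unknown gives log [Co2+(aq)] = −3.097, so [Co2+(aq)] ≈ 0.00080 M.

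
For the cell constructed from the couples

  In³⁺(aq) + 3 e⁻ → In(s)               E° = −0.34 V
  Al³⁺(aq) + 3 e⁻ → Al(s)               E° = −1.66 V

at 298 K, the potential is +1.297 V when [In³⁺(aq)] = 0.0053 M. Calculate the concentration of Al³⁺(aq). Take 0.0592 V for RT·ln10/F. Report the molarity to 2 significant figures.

0.078 M

With In³⁺/In at the cathode and Al³⁺/Al at the anode, E°cell = −0.34 − (−1.66) = +1.32 V (n = 3).
Since E = E° − (0.0592/n)·log Q, log Q = n(E° − E)/0.0592 = 1.166.
Balancing electrons gives In³⁺(aq) + Al(s) → In(s) + Al³⁺(aq); thus Q = [Al³⁺(aq)] / [In³⁺(aq)].
Substituting the known concentrations and solving, log [Al³⁺(aq)] = −1.110 and [Al³⁺(aq)] = 0.078 M.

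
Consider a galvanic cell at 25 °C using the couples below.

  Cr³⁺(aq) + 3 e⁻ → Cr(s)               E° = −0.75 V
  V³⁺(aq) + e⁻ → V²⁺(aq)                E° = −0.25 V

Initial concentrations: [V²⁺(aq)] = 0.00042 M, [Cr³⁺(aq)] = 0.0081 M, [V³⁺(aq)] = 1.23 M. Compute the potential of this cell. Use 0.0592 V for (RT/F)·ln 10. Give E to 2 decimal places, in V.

Since E°(V³⁺/V²⁺) > E°(Cr³⁺/Cr), V³⁺/V²⁺ serves as the cathode.
E°cell = −0.25 − (−0.75) = +0.50 V, with n = 3 electrons transferred.
For the overall reaction 3 V³⁺(aq) + Cr(s) → 3 V²⁺(aq) + Cr³⁺(aq), Q = ([V²⁺(aq)]^3·[Cr³⁺(aq)]) / [V³⁺(aq)]^3 = 3.22×10^−13, giving log Q = −12.491.
Applying E = E° − (RT ln10/nF)·log Q gives +0.50 − (0.0592/3)(−12.491) = +0.75 V.

+0.75 V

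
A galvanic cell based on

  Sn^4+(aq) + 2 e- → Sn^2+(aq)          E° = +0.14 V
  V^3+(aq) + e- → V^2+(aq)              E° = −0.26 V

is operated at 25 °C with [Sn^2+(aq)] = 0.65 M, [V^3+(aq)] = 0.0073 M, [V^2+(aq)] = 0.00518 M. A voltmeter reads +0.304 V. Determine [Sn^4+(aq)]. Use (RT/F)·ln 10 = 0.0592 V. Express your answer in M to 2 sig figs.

0.00074 M

With Sn⁴⁺/Sn²⁺ at the cathode and V³⁺/V²⁺ at the anode, E°cell = +0.14 − (−0.26) = +0.40 V (n = 2).
Since E = E° − (0.0592/n)·log Q, log Q = n(E° − E)/0.0592 = 3.243.
For Sn^4+(aq) + 2 V^2+(aq) → Sn^2+(aq) + 2 V^3+(aq), the reaction quotient is Q = ([Sn^2+(aq)]·[V^3+(aq)]^2) / ([Sn^4+(aq)]·[V^2+(aq)]^2).
Solving for the unknown gives log [Sn^4+(aq)] = −3.132, so [Sn^4+(aq)] ≈ 0.00074 M.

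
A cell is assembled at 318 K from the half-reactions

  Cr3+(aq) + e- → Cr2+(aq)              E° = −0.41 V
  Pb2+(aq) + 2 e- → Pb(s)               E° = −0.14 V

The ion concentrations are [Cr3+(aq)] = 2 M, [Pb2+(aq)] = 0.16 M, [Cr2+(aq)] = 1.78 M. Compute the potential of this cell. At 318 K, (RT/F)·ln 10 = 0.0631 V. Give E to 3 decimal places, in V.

+0.242 V

The Pb²⁺/Pb couple has the more positive E°, so it is the cathode; Cr³⁺/Cr²⁺ is the anode.
The standard potential is −0.14 − (−0.41) = +0.27 V and the balanced reaction transfers n = 2 electrons.
For the overall reaction Pb2+(aq) + 2 Cr2+(aq) → Pb(s) + 2 Cr3+(aq), Q = [Cr3+(aq)]^2 / ([Pb2+(aq)]·[Cr2+(aq)]^2) = 7.89, giving log Q = 0.897.
Applying E = E° − (RT ln10/nF)·log Q gives +0.27 − (0.0631/2)(0.897) = +0.242 V.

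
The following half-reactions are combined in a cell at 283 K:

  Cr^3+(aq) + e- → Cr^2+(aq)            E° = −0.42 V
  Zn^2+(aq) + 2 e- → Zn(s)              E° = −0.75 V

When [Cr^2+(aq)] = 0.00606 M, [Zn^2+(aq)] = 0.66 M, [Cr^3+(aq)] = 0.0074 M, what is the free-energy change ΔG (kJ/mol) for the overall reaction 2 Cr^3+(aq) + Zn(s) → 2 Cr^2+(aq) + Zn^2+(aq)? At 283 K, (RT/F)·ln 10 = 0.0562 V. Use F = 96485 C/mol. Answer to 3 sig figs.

The standard cell potential is −0.42 − (−0.75) = +0.33 V, with n = 2 electrons in the balanced equation.
The reaction quotient is ([Cr^2+(aq)]^2·[Zn^2+(aq)]) / [Cr^3+(aq)]^2 = 0.443; by Nernst, E = +0.33 − (0.0562/2)(−0.354) = +0.3399 V.
ΔG = −nFE = −(2)(96485)(+0.3399) J/mol = −65.6 kJ/mol.

−65.6 kJ/mol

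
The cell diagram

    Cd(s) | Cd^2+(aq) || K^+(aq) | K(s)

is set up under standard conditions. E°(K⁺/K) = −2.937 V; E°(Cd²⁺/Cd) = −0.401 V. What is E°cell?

−2.536 V

By convention the left-hand electrode in cell notation is the anode (oxidation) and the right-hand electrode is the cathode (reduction).
E°cell = E°(right) − E°(left) = −2.937 − (−0.401) = −2.536 V.
The negative sign shows that, as written, the cell would require an external voltage to drive the reaction.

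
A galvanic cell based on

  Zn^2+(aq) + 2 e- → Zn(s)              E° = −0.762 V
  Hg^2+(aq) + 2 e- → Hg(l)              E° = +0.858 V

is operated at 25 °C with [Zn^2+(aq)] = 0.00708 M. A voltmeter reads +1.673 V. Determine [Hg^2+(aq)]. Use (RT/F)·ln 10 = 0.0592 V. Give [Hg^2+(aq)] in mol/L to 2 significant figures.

Hg²⁺/Hg is the cathode (higher E°); E°cell = +0.858 − (−0.762) = +1.620 V with n = 2.
From the Nernst equation, log Q = n(E° − E)/0.0592 = 2·(+1.620 − (+1.673))/0.0592 = −1.791.
Balancing electrons gives Hg^2+(aq) + Zn(s) → Hg(l) + Zn^2+(aq); thus Q = [Zn^2+(aq)] / [Hg^2+(aq)].
Substituting the known concentrations and solving, log [Hg^2+(aq)] = −0.359 and [Hg^2+(aq)] = 0.44 M.

0.44 M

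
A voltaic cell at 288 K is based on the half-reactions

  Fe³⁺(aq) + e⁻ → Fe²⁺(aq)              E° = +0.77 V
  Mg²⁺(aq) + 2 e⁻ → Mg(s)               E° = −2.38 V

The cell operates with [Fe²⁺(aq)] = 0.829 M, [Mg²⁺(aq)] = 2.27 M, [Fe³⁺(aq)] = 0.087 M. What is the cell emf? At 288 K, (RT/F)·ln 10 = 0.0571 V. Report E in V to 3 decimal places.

The Fe³⁺/Fe²⁺ couple has the more positive E°, so it is the cathode; Mg²⁺/Mg is the anode.
The standard potential is +0.77 − (−2.38) = +3.15 V and the balanced reaction transfers n = 2 electrons.
Balancing gives 2 Fe³⁺(aq) + Mg(s) → 2 Fe²⁺(aq) + Mg²⁺(aq); hence Q = ([Fe²⁺(aq)]^2·[Mg²⁺(aq)]) / [Fe³⁺(aq)]^2 = 206 (log Q = 2.314).
Applying E = E° − (RT ln10/nF)·log Q gives +3.15 − (0.0571/2)(2.314) = +3.084 V.

+3.084 V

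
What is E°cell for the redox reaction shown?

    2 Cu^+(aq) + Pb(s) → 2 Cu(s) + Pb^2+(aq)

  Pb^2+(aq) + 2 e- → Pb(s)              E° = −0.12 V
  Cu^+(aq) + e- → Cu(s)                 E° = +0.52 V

In the reaction as written, Cu^+(aq) is reduced (cathode) and Pb^2+(aq) is produced by oxidation at the anode.
E°cell = E°(cathode) − E°(anode) = +0.52 − (−0.12) = +0.64 V.

+0.64 V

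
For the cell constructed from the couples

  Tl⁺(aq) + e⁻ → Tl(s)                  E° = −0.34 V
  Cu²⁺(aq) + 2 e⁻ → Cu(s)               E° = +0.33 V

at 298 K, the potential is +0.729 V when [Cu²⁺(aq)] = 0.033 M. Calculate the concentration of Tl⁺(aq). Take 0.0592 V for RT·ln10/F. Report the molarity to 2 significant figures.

0.018 M

With Cu²⁺/Cu at the cathode and Tl⁺/Tl at the anode, E°cell = +0.33 − (−0.34) = +0.67 V (n = 2).
Rearranging E = E° − (0.0592/n)·log Q gives log Q = 2(+0.67 − (+0.729))/0.0592 = −1.993.
The balanced reaction is Cu²⁺(aq) + 2 Tl(s) → Cu(s) + 2 Tl⁺(aq), so Q = [Tl⁺(aq)]^2 / [Cu²⁺(aq)].
Isolating [Tl⁺(aq)] in Q = 10^{−1.993} yields log [Tl⁺(aq)] = −1.737, i.e. 0.018 M.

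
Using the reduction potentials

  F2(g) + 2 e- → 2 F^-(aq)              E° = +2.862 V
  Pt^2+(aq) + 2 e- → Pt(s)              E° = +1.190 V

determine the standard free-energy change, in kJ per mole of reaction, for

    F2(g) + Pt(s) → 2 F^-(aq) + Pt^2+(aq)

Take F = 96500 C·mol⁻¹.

−323 kJ/mol

In the reaction as written F2(g) is reduced, so the F₂/F⁻ couple is the cathode and Pt²⁺/Pt is the anode.
E°cell = +2.862 − (+1.190) = +1.672 V; balancing electrons gives n = 2.
ΔG° = −nFE°cell = −(2)(96500)(+1.672) J/mol = −323 kJ/mol.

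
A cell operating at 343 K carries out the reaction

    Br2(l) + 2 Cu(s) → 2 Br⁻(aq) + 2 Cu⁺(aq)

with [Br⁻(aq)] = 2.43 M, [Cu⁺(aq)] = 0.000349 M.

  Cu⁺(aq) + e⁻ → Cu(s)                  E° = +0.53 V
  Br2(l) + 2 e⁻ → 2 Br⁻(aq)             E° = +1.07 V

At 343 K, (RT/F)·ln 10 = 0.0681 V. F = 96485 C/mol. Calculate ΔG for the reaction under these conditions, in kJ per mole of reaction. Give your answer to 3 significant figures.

With Br₂/Br⁻ reduced at the cathode, E°cell = +1.07 − (+0.53) = +0.54 V and n = 2.
The reaction quotient is [Br⁻(aq)]^2·[Cu⁺(aq)]^2 = 7.19×10^−7; by Nernst, E = +0.54 − (0.0681/2)(−6.143) = +0.7492 V.
ΔG = −nFE = −(2)(96485)(+0.7492) J/mol = −145 kJ/mol.

−145 kJ/mol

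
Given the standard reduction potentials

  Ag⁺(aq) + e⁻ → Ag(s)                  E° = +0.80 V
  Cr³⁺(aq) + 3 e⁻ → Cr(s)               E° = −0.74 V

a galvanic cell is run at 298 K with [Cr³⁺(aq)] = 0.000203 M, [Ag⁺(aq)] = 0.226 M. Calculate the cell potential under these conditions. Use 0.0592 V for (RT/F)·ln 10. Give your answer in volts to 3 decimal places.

The Ag⁺/Ag couple has the more positive E°, so it is the cathode; Cr³⁺/Cr is the anode.
E°cell = E°cat − E°an = +0.80 − (−0.74) = +1.54 V; n = 3.
For the overall reaction 3 Ag⁺(aq) + Cr(s) → 3 Ag(s) + Cr³⁺(aq), Q = [Cr³⁺(aq)] / [Ag⁺(aq)]^3 = 0.0176, giving log Q = −1.755.
By the Nernst equation, E = +1.54 − (0.0592/3)·(−1.755) = +1.575 V.

+1.575 V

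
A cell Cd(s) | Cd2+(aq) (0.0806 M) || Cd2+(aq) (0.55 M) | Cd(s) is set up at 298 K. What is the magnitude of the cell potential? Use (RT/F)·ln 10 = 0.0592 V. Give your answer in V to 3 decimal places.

0.025 V

For a concentration cell E°cell = 0, since both electrodes use the same couple.
The compartment with the higher Cd2+(aq) concentration (0.55 M) acts as the cathode; ions are reduced there and produced at the dilute (0.0806 M) anode.
With n = 2, Ecell = −(0.0592/2)·log([dilute]/[conc]) = −(0.0592/2)·log(0.0806/0.55) = +0.025 V.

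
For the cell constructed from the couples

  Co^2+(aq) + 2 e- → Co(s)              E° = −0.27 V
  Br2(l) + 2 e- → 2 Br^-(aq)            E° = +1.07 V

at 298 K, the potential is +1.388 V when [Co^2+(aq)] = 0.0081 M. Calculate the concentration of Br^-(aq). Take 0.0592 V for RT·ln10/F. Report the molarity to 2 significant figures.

1.7 M

Br₂/Br⁻ is the cathode (higher E°); E°cell = +1.07 − (−0.27) = +1.34 V with n = 2.
From the Nernst equation, log Q = n(E° − E)/0.0592 = 2·(+1.34 − (+1.388))/0.0592 = −1.622.
Balancing electrons gives Br2(l) + Co(s) → 2 Br^-(aq) + Co^2+(aq); thus Q = [Br^-(aq)]^2·[Co^2+(aq)].
Solving for the unknown gives log [Br^-(aq)] = 0.235, so [Br^-(aq)] ≈ 1.7 M.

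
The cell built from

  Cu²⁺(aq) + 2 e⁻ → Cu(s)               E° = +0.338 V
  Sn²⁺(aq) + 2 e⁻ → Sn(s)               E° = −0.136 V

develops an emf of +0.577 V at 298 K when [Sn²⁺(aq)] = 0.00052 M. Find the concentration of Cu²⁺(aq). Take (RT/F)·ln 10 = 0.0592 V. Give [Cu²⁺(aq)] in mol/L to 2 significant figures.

With Cu²⁺/Cu at the cathode and Sn²⁺/Sn at the anode, E°cell = +0.338 − (−0.136) = +0.474 V (n = 2).
Since E = E° − (0.0592/n)·log Q, log Q = n(E° − E)/0.0592 = −3.480.
Balancing electrons gives Cu²⁺(aq) + Sn(s) → Cu(s) + Sn²⁺(aq); thus Q = [Sn²⁺(aq)] / [Cu²⁺(aq)].
Substituting the known concentrations and solving, log [Cu²⁺(aq)] = 0.196 and [Cu²⁺(aq)] = 1.6 M.

1.6 M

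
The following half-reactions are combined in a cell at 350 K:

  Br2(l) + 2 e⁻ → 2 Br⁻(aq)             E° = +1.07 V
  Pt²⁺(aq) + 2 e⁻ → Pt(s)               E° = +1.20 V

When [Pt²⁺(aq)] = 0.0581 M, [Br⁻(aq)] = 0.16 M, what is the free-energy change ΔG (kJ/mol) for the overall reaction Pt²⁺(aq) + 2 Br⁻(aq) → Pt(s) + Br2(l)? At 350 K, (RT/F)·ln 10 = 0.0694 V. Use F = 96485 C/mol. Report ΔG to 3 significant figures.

−6.16 kJ/mol

With Pt²⁺/Pt reduced at the cathode, E°cell = +1.20 − (+1.07) = +0.13 V and n = 2.
The reaction quotient is 1 / ([Pt²⁺(aq)]·[Br⁻(aq)]^2) = 672; by Nernst, E = +0.13 − (0.0694/2)(2.828) = +0.0319 V.
Finally ΔG = −nFE = −(2)(96485 C/mol)(+0.0319 V) = −6.16 kJ/mol.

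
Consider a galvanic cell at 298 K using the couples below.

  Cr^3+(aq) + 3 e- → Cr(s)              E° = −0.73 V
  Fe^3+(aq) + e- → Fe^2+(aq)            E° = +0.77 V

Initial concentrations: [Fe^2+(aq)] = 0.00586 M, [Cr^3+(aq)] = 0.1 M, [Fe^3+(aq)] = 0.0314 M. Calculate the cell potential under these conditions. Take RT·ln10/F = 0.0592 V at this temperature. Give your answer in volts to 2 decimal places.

Since E°(Fe³⁺/Fe²⁺) > E°(Cr³⁺/Cr), Fe³⁺/Fe²⁺ serves as the cathode.
E°cell = +0.77 − (−0.73) = +1.50 V, with n = 3 electrons transferred.
For the overall reaction 3 Fe^3+(aq) + Cr(s) → 3 Fe^2+(aq) + Cr^3+(aq), Q = ([Fe^2+(aq)]^3·[Cr^3+(aq)]) / [Fe^3+(aq)]^3 = 0.00065, giving log Q = −3.187.
By the Nernst equation, E = +1.50 − (0.0592/3)·(−3.187) = +1.56 V.

+1.56 V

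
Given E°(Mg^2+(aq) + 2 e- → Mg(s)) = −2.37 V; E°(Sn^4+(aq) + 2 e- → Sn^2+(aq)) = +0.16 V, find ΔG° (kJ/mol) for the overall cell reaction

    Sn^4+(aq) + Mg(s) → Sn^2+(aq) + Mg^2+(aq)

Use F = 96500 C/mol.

In the reaction as written Sn^4+(aq) is reduced, so the Sn⁴⁺/Sn²⁺ couple is the cathode and Mg²⁺/Mg is the anode.
E°cell = +0.16 − (−2.37) = +2.53 V; balancing electrons gives n = 2.
ΔG° = −nFE°cell = −(2)(96500)(+2.53) J/mol = −488 kJ/mol.

−488 kJ/mol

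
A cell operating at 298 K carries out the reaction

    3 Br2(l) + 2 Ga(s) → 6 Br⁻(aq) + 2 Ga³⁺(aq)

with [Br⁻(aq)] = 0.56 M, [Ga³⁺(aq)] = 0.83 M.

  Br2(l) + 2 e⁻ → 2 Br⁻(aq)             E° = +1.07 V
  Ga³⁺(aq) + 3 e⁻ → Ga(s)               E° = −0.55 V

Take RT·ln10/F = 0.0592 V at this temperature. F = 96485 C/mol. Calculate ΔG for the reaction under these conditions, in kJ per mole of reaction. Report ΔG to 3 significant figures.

E°cell = +1.07 − (−0.55) = +1.62 V; the balanced reaction transfers n = 6 electrons.
Q = [Br⁻(aq)]^6·[Ga³⁺(aq)]^2 = 0.0212, so log Q = −1.673 and E = +1.62 − (0.0592/6)(−1.673) = +1.6365 V.
Finally ΔG = −nFE = −(6)(96485 C/mol)(+1.6365 V) = −947 kJ/mol.

−947 kJ/mol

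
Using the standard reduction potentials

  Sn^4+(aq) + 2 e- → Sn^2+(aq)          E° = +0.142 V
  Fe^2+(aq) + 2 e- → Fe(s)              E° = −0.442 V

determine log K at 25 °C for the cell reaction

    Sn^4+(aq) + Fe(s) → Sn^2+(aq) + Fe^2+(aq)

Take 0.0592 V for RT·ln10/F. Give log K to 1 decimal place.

log K = 19.7

The Sn⁴⁺/Sn²⁺ couple is reduced (cathode); E°cell = +0.142 − (−0.442) = +0.584 V with n = 2.
At equilibrium E = 0, so log K = nE°cell / 0.0592 = (2)(+0.584) / 0.0592 = 19.7.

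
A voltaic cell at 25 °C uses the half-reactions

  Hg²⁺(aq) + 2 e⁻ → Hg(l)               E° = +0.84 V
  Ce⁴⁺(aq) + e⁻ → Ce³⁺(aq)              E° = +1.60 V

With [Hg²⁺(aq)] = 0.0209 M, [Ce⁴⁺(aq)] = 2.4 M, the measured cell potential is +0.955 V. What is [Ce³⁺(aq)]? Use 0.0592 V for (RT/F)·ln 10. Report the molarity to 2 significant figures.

With Ce⁴⁺/Ce³⁺ at the cathode and Hg²⁺/Hg at the anode, E°cell = +1.60 − (+0.84) = +0.76 V (n = 2).
From the Nernst equation, log Q = n(E° − E)/0.0592 = 2·(+0.76 − (+0.955))/0.0592 = −6.588.
The balanced reaction is 2 Ce⁴⁺(aq) + Hg(l) → 2 Ce³⁺(aq) + Hg²⁺(aq), so Q = ([Ce³⁺(aq)]^2·[Hg²⁺(aq)]) / [Ce⁴⁺(aq)]^2.
Isolating [Ce³⁺(aq)] in Q = 10^{−6.588} yields log [Ce³⁺(aq)] = −2.074, i.e. 0.0084 M.

0.0084 M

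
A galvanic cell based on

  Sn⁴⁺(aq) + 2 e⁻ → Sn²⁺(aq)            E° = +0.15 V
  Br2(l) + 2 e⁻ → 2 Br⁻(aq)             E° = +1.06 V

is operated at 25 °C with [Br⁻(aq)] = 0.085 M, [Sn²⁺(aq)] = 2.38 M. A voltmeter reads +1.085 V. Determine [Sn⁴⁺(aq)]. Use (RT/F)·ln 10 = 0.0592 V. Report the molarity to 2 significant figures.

Br₂/Br⁻ is the cathode (higher E°); E°cell = +1.06 − (+0.15) = +0.91 V with n = 2.
Since E = E° − (0.0592/n)·log Q, log Q = n(E° − E)/0.0592 = −5.912.
For Br2(l) + Sn²⁺(aq) → 2 Br⁻(aq) + Sn⁴⁺(aq), the reaction quotient is Q = ([Br⁻(aq)]^2·[Sn⁴⁺(aq)]) / [Sn²⁺(aq)].
Isolating [Sn⁴⁺(aq)] in Q = 10^{−5.912} yields log [Sn⁴⁺(aq)] = −3.394, i.e. 0.00040 M.

0.00040 M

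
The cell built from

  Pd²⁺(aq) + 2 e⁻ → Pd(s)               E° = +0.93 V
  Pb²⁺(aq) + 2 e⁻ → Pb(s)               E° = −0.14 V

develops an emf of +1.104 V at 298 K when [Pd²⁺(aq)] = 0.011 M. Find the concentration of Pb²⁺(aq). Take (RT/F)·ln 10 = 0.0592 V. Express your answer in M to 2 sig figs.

Pd²⁺/Pd is the cathode (higher E°); E°cell = +0.93 − (−0.14) = +1.07 V with n = 2.
Since E = E° − (0.0592/n)·log Q, log Q = n(E° − E)/0.0592 = −1.149.
For Pd²⁺(aq) + Pb(s) → Pd(s) + Pb²⁺(aq), the reaction quotient is Q = [Pb²⁺(aq)] / [Pd²⁺(aq)].
Solving for the unknown gives log [Pb²⁺(aq)] = −3.108, so [Pb²⁺(aq)] ≈ 0.00078 M.

0.00078 M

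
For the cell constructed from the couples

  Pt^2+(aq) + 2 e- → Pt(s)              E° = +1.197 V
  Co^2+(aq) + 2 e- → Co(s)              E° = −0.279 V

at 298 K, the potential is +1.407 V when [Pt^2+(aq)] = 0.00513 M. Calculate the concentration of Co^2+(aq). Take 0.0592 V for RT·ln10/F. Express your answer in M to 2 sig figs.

The Pt²⁺/Pt couple has the larger reduction potential, so it is the cathode: E°cell = +1.197 − (−0.279) = +1.476 V and n = 2.
From the Nernst equation, log Q = n(E° − E)/0.0592 = 2·(+1.476 − (+1.407))/0.0592 = 2.331.
For Pt^2+(aq) + Co(s) → Pt(s) + Co^2+(aq), the reaction quotient is Q = [Co^2+(aq)] / [Pt^2+(aq)].
Substituting the known concentrations and solving, log [Co^2+(aq)] = 0.041 and [Co^2+(aq)] = 1.1 M.

1.1 M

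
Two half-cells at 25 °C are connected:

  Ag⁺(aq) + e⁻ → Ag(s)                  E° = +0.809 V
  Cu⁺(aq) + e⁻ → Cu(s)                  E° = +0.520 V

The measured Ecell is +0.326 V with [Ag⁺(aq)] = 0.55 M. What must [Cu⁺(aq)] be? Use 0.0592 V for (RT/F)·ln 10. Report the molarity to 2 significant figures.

0.13 M

The Ag⁺/Ag couple has the larger reduction potential, so it is the cathode: E°cell = +0.809 − (+0.520) = +0.289 V and n = 1.
Rearranging E = E° − (0.0592/n)·log Q gives log Q = 1(+0.289 − (+0.326))/0.0592 = −0.625.
The balanced reaction is Ag⁺(aq) + Cu(s) → Ag(s) + Cu⁺(aq), so Q = [Cu⁺(aq)] / [Ag⁺(aq)].
Isolating [Cu⁺(aq)] in Q = 10^{−0.625} yields log [Cu⁺(aq)] = −0.885, i.e. 0.13 M.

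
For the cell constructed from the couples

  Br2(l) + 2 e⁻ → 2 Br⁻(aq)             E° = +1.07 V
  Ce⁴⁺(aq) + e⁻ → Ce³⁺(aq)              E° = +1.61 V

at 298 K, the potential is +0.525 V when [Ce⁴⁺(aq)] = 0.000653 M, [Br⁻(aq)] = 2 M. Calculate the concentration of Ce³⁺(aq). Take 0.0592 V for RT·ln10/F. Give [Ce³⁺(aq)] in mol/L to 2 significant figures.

With Ce⁴⁺/Ce³⁺ at the cathode and Br₂/Br⁻ at the anode, E°cell = +1.61 − (+1.07) = +0.54 V (n = 2).
From the Nernst equation, log Q = n(E° − E)/0.0592 = 2·(+0.54 − (+0.525))/0.0592 = 0.507.
For 2 Ce⁴⁺(aq) + 2 Br⁻(aq) → 2 Ce³⁺(aq) + Br2(l), the reaction quotient is Q = [Ce³⁺(aq)]^2 / ([Ce⁴⁺(aq)]^2·[Br⁻(aq)]^2).
Isolating [Ce³⁺(aq)] in Q = 10^{0.507} yields log [Ce³⁺(aq)] = −2.631, i.e. 0.0023 M.

0.0023 M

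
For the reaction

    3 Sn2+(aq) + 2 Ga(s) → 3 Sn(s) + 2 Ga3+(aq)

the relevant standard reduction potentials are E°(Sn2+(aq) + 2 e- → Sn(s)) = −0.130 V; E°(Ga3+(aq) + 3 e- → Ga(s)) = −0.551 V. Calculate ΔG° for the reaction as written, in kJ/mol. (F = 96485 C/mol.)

In the reaction as written Sn2+(aq) is reduced, so the Sn²⁺/Sn couple is the cathode and Ga³⁺/Ga is the anode.
E°cell = −0.130 − (−0.551) = +0.421 V; balancing electrons gives n = 6.
ΔG° = −nFE°cell = −(6)(96485)(+0.421) J/mol = −244 kJ/mol.

−244 kJ/mol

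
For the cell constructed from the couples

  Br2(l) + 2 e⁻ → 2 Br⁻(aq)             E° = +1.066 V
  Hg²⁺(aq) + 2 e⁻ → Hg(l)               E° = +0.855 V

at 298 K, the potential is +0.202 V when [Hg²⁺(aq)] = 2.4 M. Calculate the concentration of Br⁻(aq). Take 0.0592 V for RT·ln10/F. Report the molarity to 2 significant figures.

0.92 M

With Br₂/Br⁻ at the cathode and Hg²⁺/Hg at the anode, E°cell = +1.066 − (+0.855) = +0.211 V (n = 2).
From the Nernst equation, log Q = n(E° − E)/0.0592 = 2·(+0.211 − (+0.202))/0.0592 = 0.304.
Balancing electrons gives Br2(l) + Hg(l) → 2 Br⁻(aq) + Hg²⁺(aq); thus Q = [Br⁻(aq)]^2·[Hg²⁺(aq)].
Substituting the known concentrations and solving, log [Br⁻(aq)] = −0.038 and [Br⁻(aq)] = 0.92 M.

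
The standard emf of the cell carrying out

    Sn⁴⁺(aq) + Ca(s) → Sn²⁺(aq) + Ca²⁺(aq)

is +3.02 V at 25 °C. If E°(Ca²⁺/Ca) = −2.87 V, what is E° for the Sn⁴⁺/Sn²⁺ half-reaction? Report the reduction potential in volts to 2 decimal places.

+0.15 V

In the reaction as written the Sn⁴⁺/Sn²⁺ couple is reduced (cathode) and Ca²⁺/Ca is oxidized (anode), so E°cell = E°(Sn⁴⁺/Sn²⁺) − E°(Ca²⁺/Ca).
E°(Sn⁴⁺/Sn²⁺) = E°cell + E°(anode) = +3.02 + (−2.87) = +0.15 V.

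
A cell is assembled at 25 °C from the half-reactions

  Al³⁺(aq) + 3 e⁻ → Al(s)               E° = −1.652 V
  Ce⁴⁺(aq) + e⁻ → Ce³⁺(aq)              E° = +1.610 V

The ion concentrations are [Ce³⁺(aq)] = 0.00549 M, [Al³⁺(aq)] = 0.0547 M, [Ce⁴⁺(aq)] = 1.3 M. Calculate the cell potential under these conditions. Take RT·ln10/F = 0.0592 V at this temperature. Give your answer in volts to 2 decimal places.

+3.43 V

The Ce⁴⁺/Ce³⁺ couple has the more positive E°, so it is the cathode; Al³⁺/Al is the anode.
E°cell = +1.610 − (−1.652) = +3.262 V, with n = 3 electrons transferred.
For the overall reaction 3 Ce⁴⁺(aq) + Al(s) → 3 Ce³⁺(aq) + Al³⁺(aq), Q = ([Ce³⁺(aq)]^3·[Al³⁺(aq)]) / [Ce⁴⁺(aq)]^3 = 4.12×10^−9, giving log Q = −8.385.
Applying E = E° − (RT ln10/nF)·log Q gives +3.262 − (0.0592/3)(−8.385) = +3.43 V.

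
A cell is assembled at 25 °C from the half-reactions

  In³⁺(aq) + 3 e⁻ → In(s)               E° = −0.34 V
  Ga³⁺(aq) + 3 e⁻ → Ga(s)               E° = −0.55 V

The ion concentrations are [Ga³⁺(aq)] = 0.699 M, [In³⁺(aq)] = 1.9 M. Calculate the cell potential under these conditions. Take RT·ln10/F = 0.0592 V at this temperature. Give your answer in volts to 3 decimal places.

In³⁺/In is reduced (cathode, E° = −0.34 V) and Ga³⁺/Ga is oxidized (anode).
E°cell = E°cat − E°an = −0.34 − (−0.55) = +0.21 V; n = 3.
The balanced reaction is In³⁺(aq) + Ga(s) → In(s) + Ga³⁺(aq), so Q = [Ga³⁺(aq)] / [In³⁺(aq)] = 0.368 and log Q = −0.434.
Applying E = E° − (RT ln10/nF)·log Q gives +0.21 − (0.0592/3)(−0.434) = +0.219 V.

+0.219 V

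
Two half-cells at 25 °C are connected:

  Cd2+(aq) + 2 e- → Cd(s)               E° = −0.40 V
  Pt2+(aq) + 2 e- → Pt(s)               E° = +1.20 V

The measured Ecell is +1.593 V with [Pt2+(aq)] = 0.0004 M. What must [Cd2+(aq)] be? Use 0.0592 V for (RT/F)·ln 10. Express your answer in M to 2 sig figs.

Pt²⁺/Pt is the cathode (higher E°); E°cell = +1.20 − (−0.40) = +1.60 V with n = 2.
Rearranging E = E° − (0.0592/n)·log Q gives log Q = 2(+1.60 − (+1.593))/0.0592 = 0.236.
Balancing electrons gives Pt2+(aq) + Cd(s) → Pt(s) + Cd2+(aq); thus Q = [Cd2+(aq)] / [Pt2+(aq)].
Solving for the unknown gives log [Cd2+(aq)] = −3.162, so [Cd2+(aq)] ≈ 0.00069 M.

0.00069 M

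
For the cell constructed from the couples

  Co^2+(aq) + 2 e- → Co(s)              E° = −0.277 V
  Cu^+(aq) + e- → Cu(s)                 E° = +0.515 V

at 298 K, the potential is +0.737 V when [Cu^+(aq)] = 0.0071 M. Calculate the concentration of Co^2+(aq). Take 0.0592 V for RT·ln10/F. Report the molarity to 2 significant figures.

The Cu⁺/Cu couple has the larger reduction potential, so it is the cathode: E°cell = +0.515 − (−0.277) = +0.792 V and n = 2.
From the Nernst equation, log Q = n(E° − E)/0.0592 = 2·(+0.792 − (+0.737))/0.0592 = 1.858.
Balancing electrons gives 2 Cu^+(aq) + Co(s) → 2 Cu(s) + Co^2+(aq); thus Q = [Co^2+(aq)] / [Cu^+(aq)]^2.
Solving for the unknown gives log [Co^2+(aq)] = −2.439, so [Co^2+(aq)] ≈ 0.0036 M.

0.0036 M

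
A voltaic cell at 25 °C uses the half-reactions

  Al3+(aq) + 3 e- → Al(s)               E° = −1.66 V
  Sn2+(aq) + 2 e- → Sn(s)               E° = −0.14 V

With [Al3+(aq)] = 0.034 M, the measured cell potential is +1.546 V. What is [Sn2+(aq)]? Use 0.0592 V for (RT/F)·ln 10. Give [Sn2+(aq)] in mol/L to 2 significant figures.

0.79 M

The Sn²⁺/Sn couple has the larger reduction potential, so it is the cathode: E°cell = −0.14 − (−1.66) = +1.52 V and n = 6.
Since E = E° − (0.0592/n)·log Q, log Q = n(E° − E)/0.0592 = −2.635.
For 3 Sn2+(aq) + 2 Al(s) → 3 Sn(s) + 2 Al3+(aq), the reaction quotient is Q = [Al3+(aq)]^2 / [Sn2+(aq)]^3.
Substituting the known concentrations and solving, log [Sn2+(aq)] = −0.101 and [Sn2+(aq)] = 0.79 M.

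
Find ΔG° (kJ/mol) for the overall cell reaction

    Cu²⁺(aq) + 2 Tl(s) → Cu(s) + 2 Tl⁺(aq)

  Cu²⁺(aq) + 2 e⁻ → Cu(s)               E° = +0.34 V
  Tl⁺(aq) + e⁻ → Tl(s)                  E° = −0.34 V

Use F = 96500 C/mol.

In the reaction as written Cu²⁺(aq) is reduced, so the Cu²⁺/Cu couple is the cathode and Tl⁺/Tl is the anode.
E°cell = +0.34 − (−0.34) = +0.68 V; balancing electrons gives n = 2.
ΔG° = −nFE°cell = −(2)(96500)(+0.68) J/mol = −131 kJ/mol.

−131 kJ/mol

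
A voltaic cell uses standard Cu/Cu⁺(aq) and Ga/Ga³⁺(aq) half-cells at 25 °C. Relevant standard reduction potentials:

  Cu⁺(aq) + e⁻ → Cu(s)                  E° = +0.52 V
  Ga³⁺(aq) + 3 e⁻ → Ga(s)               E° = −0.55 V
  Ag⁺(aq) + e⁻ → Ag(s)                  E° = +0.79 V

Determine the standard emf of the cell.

+1.07 V

The Cu⁺/Cu couple has the higher E°, so Cu ion is reduced (cathode) and Ga is oxidized (anode).
E°cell = E°(cathode) − E°(anode) = +0.52 − (−0.55) = +1.07 V.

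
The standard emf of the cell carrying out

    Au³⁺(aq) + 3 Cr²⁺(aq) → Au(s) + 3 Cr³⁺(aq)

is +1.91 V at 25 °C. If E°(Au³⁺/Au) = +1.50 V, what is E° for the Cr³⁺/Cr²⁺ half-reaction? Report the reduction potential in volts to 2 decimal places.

−0.41 V

In the reaction as written the Au³⁺/Au couple is reduced (cathode) and Cr³⁺/Cr²⁺ is oxidized (anode), so E°cell = E°(Au³⁺/Au) − E°(Cr³⁺/Cr²⁺).
E°(Cr³⁺/Cr²⁺) = E°(cathode) − E°cell = +1.50 − (+1.91) = −0.41 V.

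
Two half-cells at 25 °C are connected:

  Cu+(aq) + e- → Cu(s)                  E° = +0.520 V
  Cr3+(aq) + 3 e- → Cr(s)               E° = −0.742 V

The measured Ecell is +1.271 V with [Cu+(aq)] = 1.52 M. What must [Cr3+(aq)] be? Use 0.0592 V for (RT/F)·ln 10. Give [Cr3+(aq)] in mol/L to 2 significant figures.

With Cu⁺/Cu at the cathode and Cr³⁺/Cr at the anode, E°cell = +0.520 − (−0.742) = +1.262 V (n = 3).
From the Nernst equation, log Q = n(E° − E)/0.0592 = 3·(+1.262 − (+1.271))/0.0592 = −0.456.
Balancing electrons gives 3 Cu+(aq) + Cr(s) → 3 Cu(s) + Cr3+(aq); thus Q = [Cr3+(aq)] / [Cu+(aq)]^3.
Isolating [Cr3+(aq)] in Q = 10^{−0.456} yields log [Cr3+(aq)] = 0.090, i.e. 1.2 M.

1.2 M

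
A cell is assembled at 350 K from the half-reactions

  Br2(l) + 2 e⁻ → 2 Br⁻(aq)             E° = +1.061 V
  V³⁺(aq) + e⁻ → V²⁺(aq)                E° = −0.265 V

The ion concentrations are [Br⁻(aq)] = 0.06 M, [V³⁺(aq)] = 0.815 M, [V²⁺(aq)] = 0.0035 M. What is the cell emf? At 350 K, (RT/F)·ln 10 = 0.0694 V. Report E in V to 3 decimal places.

Since E°(Br₂/Br⁻) > E°(V³⁺/V²⁺), Br₂/Br⁻ serves as the cathode.
E°cell = E°cat − E°an = +1.061 − (−0.265) = +1.326 V; n = 2.
The balanced reaction is Br2(l) + 2 V²⁺(aq) → 2 Br⁻(aq) + 2 V³⁺(aq), so Q = ([Br⁻(aq)]^2·[V³⁺(aq)]^2) / [V²⁺(aq)]^2 = 195 and log Q = 2.290.
E = E° − (0.0694/n)·log Q = +1.326 − (0.0694/2)(2.290) = +1.247 V.

+1.247 V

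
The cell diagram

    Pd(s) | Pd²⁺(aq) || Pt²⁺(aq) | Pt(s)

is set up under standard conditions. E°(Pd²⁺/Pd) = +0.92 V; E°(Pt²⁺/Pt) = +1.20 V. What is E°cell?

+0.28 V

By convention the left-hand electrode in cell notation is the anode (oxidation) and the right-hand electrode is the cathode (reduction).
E°cell = E°(right) − E°(left) = +1.20 − (+0.92) = +0.28 V.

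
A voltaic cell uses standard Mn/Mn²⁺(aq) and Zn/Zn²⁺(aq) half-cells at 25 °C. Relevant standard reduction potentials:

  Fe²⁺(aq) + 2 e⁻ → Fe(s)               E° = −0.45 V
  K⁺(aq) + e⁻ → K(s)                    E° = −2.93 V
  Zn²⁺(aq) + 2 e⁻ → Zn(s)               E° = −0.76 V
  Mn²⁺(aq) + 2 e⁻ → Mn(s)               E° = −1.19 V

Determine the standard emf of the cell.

Of the two couples in this cell, the one with the more positive reduction potential is reduced at the cathode: here that is Zn²⁺/Zn (−0.76 V); Mn²⁺/Mn (−1.19 V) is the anode.
E°cell = E°(cathode) − E°(anode) = −0.76 − (−1.19) = +0.43 V.

+0.43 V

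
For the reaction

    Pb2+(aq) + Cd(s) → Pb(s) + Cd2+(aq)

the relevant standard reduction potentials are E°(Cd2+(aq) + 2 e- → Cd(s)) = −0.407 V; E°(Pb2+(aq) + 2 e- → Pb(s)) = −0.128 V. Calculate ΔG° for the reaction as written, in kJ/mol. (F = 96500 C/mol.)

In the reaction as written Pb2+(aq) is reduced, so the Pb²⁺/Pb couple is the cathode and Cd²⁺/Cd is the anode.
E°cell = −0.128 − (−0.407) = +0.279 V; balancing electrons gives n = 2.
ΔG° = −nFE°cell = −(2)(96500)(+0.279) J/mol = −53.8 kJ/mol.

−53.8 kJ/mol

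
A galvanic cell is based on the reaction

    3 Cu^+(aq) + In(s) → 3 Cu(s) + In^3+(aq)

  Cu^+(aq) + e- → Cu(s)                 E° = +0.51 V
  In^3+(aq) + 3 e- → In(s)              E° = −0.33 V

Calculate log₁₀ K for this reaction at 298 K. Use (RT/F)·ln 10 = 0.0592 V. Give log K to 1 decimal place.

The Cu⁺/Cu couple is reduced (cathode); E°cell = +0.51 − (−0.33) = +0.84 V with n = 3.
At equilibrium E = 0, so log K = nE°cell / 0.0592 = (3)(+0.84) / 0.0592 = 42.6.

log K = 42.6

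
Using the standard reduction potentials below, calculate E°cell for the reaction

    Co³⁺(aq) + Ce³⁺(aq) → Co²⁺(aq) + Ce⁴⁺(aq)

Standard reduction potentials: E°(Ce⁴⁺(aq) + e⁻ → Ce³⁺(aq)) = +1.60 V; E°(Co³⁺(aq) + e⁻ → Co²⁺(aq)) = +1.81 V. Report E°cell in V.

Co³⁺(aq) gains electrons, so the Co³⁺/Co²⁺ couple is the cathode; the Ce⁴⁺/Ce³⁺ couple is the anode.
E°cell = E°(cathode) − E°(anode) = +1.81 − (+1.60) = +0.21 V.
The positive value indicates the reaction is spontaneous as written.

+0.21 V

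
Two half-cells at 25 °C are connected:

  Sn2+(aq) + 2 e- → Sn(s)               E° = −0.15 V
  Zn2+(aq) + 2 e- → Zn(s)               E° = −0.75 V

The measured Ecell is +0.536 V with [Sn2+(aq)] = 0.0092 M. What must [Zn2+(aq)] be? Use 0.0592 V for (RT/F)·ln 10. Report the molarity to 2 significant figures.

1.3 M

With Sn²⁺/Sn at the cathode and Zn²⁺/Zn at the anode, E°cell = −0.15 − (−0.75) = +0.60 V (n = 2).
Since E = E° − (0.0592/n)·log Q, log Q = n(E° − E)/0.0592 = 2.162.
For Sn2+(aq) + Zn(s) → Sn(s) + Zn2+(aq), the reaction quotient is Q = [Zn2+(aq)] / [Sn2+(aq)].
Substituting the known concentrations and solving, log [Zn2+(aq)] = 0.126 and [Zn2+(aq)] = 1.3 M.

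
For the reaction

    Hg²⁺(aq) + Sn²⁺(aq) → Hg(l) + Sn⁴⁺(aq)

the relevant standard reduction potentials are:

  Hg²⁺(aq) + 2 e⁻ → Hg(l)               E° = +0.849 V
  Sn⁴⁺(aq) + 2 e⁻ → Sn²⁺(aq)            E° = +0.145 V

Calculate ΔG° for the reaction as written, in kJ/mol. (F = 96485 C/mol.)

−136 kJ/mol

In the reaction as written Hg²⁺(aq) is reduced, so the Hg²⁺/Hg couple is the cathode and Sn⁴⁺/Sn²⁺ is the anode.
E°cell = +0.849 − (+0.145) = +0.704 V; balancing electrons gives n = 2.
ΔG° = −nFE°cell = −(2)(96485)(+0.704) J/mol = −136 kJ/mol.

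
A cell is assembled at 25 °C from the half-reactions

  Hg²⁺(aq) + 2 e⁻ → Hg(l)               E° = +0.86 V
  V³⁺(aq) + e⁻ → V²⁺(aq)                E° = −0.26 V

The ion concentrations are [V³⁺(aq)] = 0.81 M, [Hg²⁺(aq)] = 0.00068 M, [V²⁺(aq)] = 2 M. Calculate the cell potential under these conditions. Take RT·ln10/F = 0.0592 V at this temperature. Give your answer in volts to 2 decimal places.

Hg²⁺/Hg is reduced (cathode, E° = +0.86 V) and V³⁺/V²⁺ is oxidized (anode).
E°cell = +0.86 − (−0.26) = +1.12 V, with n = 2 electrons transferred.
The balanced reaction is Hg²⁺(aq) + 2 V²⁺(aq) → Hg(l) + 2 V³⁺(aq), so Q = [V³⁺(aq)]^2 / ([Hg²⁺(aq)]·[V²⁺(aq)]^2) = 241 and log Q = 2.382.
By the Nernst equation, E = +1.12 − (0.0592/2)·(2.382) = +1.05 V.

+1.05 V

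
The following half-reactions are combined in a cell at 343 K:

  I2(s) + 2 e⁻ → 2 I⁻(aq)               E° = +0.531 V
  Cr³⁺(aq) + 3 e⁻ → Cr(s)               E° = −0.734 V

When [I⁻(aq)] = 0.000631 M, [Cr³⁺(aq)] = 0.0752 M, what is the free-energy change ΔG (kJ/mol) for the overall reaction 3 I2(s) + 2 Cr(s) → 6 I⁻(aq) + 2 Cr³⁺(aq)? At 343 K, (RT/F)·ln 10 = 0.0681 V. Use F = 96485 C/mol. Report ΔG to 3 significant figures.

E°cell = +0.531 − (−0.734) = +1.265 V; the balanced reaction transfers n = 6 electrons.
The reaction quotient is [I⁻(aq)]^6·[Cr³⁺(aq)]^2 = 3.57×10^−22; by Nernst, E = +1.265 − (0.0681/6)(−21.447) = +1.5084 V.
ΔG = −nFE = −(6)(96485)(+1.5084) J/mol = −873 kJ/mol.

−873 kJ/mol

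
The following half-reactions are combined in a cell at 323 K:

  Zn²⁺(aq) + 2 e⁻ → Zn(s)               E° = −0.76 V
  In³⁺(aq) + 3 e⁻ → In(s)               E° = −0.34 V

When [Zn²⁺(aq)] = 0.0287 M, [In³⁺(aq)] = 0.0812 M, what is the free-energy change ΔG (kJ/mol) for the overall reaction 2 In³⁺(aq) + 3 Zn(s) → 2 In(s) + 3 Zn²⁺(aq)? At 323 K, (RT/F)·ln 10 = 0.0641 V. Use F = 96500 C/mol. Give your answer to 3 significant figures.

E°cell = −0.34 − (−0.76) = +0.42 V; the balanced reaction transfers n = 6 electrons.
The reaction quotient is [Zn²⁺(aq)]^3 / [In³⁺(aq)]^2 = 0.00359; by Nernst, E = +0.42 − (0.0641/6)(−2.445) = +0.4461 V.
Finally ΔG = −nFE = −(6)(96500 C/mol)(+0.4461 V) = −258 kJ/mol.

−258 kJ/mol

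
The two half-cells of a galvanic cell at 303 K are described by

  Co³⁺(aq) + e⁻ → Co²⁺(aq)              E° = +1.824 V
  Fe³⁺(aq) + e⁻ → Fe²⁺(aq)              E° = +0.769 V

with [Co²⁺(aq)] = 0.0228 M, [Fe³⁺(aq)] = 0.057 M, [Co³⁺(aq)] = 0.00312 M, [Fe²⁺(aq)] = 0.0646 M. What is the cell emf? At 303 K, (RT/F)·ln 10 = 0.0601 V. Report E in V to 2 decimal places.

The Co³⁺/Co²⁺ couple has the more positive E°, so it is the cathode; Fe³⁺/Fe²⁺ is the anode.
E°cell = +1.824 − (+0.769) = +1.055 V, with n = 1 electron transferred.
The balanced reaction is Co³⁺(aq) + Fe²⁺(aq) → Co²⁺(aq) + Fe³⁺(aq), so Q = ([Co²⁺(aq)]·[Fe³⁺(aq)]) / ([Co³⁺(aq)]·[Fe²⁺(aq)]) = 6.45 and log Q = 0.809.
By the Nernst equation, E = +1.055 − (0.0601/1)·(0.809) = +1.01 V.

+1.01 V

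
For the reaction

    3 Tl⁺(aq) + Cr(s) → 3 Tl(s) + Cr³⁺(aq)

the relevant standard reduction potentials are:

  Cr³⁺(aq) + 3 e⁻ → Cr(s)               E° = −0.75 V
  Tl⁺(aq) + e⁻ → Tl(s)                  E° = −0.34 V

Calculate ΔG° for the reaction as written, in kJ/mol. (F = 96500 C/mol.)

In the reaction as written Tl⁺(aq) is reduced, so the Tl⁺/Tl couple is the cathode and Cr³⁺/Cr is the anode.
E°cell = −0.34 − (−0.75) = +0.41 V; balancing electrons gives n = 3.
ΔG° = −nFE°cell = −(3)(96500)(+0.41) J/mol = −119 kJ/mol.

−119 kJ/mol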